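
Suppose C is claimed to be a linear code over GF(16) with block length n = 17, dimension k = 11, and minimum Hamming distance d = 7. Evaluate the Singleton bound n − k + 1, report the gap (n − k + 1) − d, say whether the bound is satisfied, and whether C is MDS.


Singleton RHS = n − k + 1 = 7, slack = 0, bound satisfied, MDS.

Singleton bound: d ≤ n − k + 1.
Here n = 17, k = 11, so n − k + 1 = 7.
Given d = 7, check d ≤ 7: YES.
Slack = (n − k + 1) − d = 0.
The code is MDS (slack = 0).
Description: the claimed parameters are [17, 11, 7]_16; such a code would be MDS (meets Singleton bound).


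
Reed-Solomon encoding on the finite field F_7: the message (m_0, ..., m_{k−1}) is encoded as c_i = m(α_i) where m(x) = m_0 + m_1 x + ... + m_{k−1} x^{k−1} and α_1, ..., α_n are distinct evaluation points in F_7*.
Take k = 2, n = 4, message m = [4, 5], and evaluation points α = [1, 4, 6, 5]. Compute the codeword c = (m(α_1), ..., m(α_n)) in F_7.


c = [2, 3, 6, 1]

Message polynomial: m(x) = 4 + 5·x (mod 7).
For each evaluation point α_i, compute m(α_i) mod 7:
  α_1 = 1: Horner steps 5 → 2, so m(1) = 2.
  α_2 = 4: Horner steps 5 → 3, so m(4) = 3.
  α_3 = 6: Horner steps 5 → 6, so m(6) = 6.
  α_4 = 5: Horner steps 5 → 1, so m(5) = 1.
Codeword c = [2, 3, 6, 1] ∈ F_7^4.


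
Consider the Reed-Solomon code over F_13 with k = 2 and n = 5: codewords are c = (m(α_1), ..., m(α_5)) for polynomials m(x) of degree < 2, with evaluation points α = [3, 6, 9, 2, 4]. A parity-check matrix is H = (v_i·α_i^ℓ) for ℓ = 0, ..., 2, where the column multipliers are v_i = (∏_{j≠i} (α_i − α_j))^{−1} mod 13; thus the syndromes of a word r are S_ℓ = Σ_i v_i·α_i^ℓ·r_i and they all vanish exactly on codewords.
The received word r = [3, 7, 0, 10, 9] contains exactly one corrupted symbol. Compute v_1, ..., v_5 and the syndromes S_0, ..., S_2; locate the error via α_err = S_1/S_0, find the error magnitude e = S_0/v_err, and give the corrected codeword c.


S = (2, 12, 7), error at position 2, error magnitude e = 12, c = [3, 8, 0, 10, 9].

Step 1: column multipliers v_i = (∏_{j≠i}(α_i − α_j))^{−1} mod 13.
  i = 1 (α = 3): (3−6)(3−9)(3−2)(3−4) = (−3)·(−6)·1·(−1) = −18 ≡ 8, so v_1 = 8^{−1} = 5 (mod 13).
  i = 2 (α = 6): (6−3)(6−9)(6−2)(6−4) = 3·(−3)·4·2 = −72 ≡ 6, so v_2 = 6^{−1} = 11 (mod 13).
  i = 3 (α = 9): (9−3)(9−6)(9−2)(9−4) = 6·3·7·5 = 630 ≡ 6, so v_3 = 6^{−1} = 11 (mod 13).
  i = 4 (α = 2): (2−3)(2−6)(2−9)(2−4) = (−1)·(−4)·(−7)·(−2) = 56 ≡ 4, so v_4 = 4^{−1} = 10 (mod 13).
  i = 5 (α = 4): (4−3)(4−6)(4−9)(4−2) = 1·(−2)·(−5)·2 = 20 ≡ 7, so v_5 = 7^{−1} = 2 (mod 13).
  v = [5, 11, 11, 10, 2].
Step 2: syndromes of r = [3, 7, 0, 10, 9] (all sums mod 13).
  S_0 = Σ v_i r_i = 5·3 + 11·7 + 11·0 + 10·10 + 2·9 = 210 ≡ 2.
  S_1 = Σ v_i α_i r_i = 5·3·3 + 11·6·7 + 11·9·0 + 10·2·10 + 2·4·9 = 779 ≡ 12.
  α_i^2 mod 13 = [9, 10, 3, 4, 3].
  S_2 = Σ v_i α_i^2 r_i = 5·9·3 + 11·10·7 + 11·3·0 + 10·4·10 + 2·3·9 = 1359 ≡ 7.
  S = (2, 12, 7) ≠ 0, so r is not a codeword (an error is present).
Step 3: locate the error. For a single error e at position i, S_ℓ = v_i·e·α_i^ℓ, so α_err = S_1/S_0.
  S_0^{−1} = 2^{−1} = 7 (mod 13), so α_err = 12·7 = 84 ≡ 6 = α_2. Error position i = 2.
  Consistency check: S_2/S_1 = 7·12 = 84 ≡ 6 = α_err ✓ (single-error assumption holds).
Step 4: error magnitude e = S_0/v_2 = S_0·∏_{j≠2}(α_2 − α_j) = 2·6 = 12 ≡ 12 (mod 13).
Step 5: correct position 2: c_2 = r_2 − e = 7 − 12 ≡ 8 (mod 13). Hence c = [3, 8, 0, 10, 9].
  Check: interpolating c through the α_i gives m(x) = 11 + 6·x (degree < 2) with m(α_i) = c_i for every i, so c is indeed a codeword.


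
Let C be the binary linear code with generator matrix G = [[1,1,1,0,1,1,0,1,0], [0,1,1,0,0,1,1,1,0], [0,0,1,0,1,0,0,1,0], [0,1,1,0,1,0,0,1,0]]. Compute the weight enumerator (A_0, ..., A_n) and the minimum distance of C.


Weight distribution: A_0 = 1, A_1 = 1, A_2 = 1, A_3 = 4, A_4 = 5, A_5 = 3, A_6 = 1. Minimum distance d = 1.

Enumerate all 2^4 = 16 messages m ∈ F_2^4.
For each, compute codeword c = mG in F_2^9, then tally its weight.
  m = 0000 → c = 000000000, weight = 0.
  m = 1000 → c = 111011010, weight = 6.
  m = 0100 → c = 011001110, weight = 5.
  m = 1100 → c = 100010100, weight = 3.
  m = 0010 → c = 001010010, weight = 3.
  m = 1010 → c = 110001000, weight = 3.
  m = 0110 → c = 010011100, weight = 4.
  m = 1110 → c = 101000110, weight = 4.
  m = 0001 → c = 011010010, weight = 4.
  m = 1001 → c = 100001000, weight = 2.
  m = 0101 → c = 000011100, weight = 3.
  m = 1101 → c = 111000110, weight = 5.
  m = 0011 → c = 010000000, weight = 1.
  m = 1011 → c = 101011010, weight = 5.
  m = 0111 → c = 001001110, weight = 4.
  m = 1111 → c = 110010100, weight = 4.
Tally weights:
  weight 0: 1 codewords.
  weight 1: 1 codewords.
  weight 2: 1 codewords.
  weight 3: 4 codewords.
  weight 4: 5 codewords.
  weight 5: 3 codewords.
  weight 6: 1 codewords.
Minimum distance d = smallest w > 0 with A_w > 0 = 1.
Sanity: Σ A_w = 16 = 2^4 = 16 ✓.


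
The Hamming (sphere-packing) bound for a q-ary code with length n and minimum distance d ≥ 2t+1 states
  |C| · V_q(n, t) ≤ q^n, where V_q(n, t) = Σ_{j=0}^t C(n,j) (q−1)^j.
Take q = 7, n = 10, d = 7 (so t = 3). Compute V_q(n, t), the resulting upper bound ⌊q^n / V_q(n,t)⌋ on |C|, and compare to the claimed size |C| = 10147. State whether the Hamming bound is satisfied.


V_q(n, t) = 27601, q^n = 282475249, Hamming bound = 10234, |C| = 10147 ≤ bound (satisfied).

Step 1: Compute V_q(n, t) = Σ_{j=0}^3 C(n, j) (q−1)^j.
  j = 0: C(10,0)·(6)^0 = 1·1 = 1.
  j = 1: C(10,1)·(6)^1 = 10·6 = 60.
  j = 2: C(10,2)·(6)^2 = 45·36 = 1620.
  j = 3: C(10,3)·(6)^3 = 120·216 = 25920.
  V_q(n, t) = 1 + 60 + 1620 + 25920 = 27601.
Step 2: q^n = 7^10 = 282475249.
Step 3: Hamming bound ⌊q^n / V_q(n,t)⌋ = ⌊282475249/27601⌋ = 10234.
Step 4: Compare |C| = 10147 to 10234: satisfied.
The claimed |C| lies below the Hamming bound.


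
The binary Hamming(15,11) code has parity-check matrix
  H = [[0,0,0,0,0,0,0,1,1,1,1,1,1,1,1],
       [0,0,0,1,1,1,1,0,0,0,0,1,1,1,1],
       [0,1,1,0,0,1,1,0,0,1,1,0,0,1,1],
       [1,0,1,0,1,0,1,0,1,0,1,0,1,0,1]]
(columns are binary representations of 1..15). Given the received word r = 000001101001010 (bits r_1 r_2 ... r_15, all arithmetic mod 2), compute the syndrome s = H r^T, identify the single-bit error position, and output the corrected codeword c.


s = (1, 0, 1, 0)^T, error position = 10, corrected codeword c = 000001101101010

Compute s = H r^T mod 2 one row at a time:
  s_1 = 0 + 1 + 0 + 0 + 1 + 0 + 1 + 0 = 3 ≡ 1 (mod 2).
  s_2 = 0 + 0 + 1 + 1 + 1 + 0 + 1 + 0 = 4 ≡ 0 (mod 2).
  s_3 = 0 + 0 + 1 + 1 + 0 + 0 + 1 + 0 = 3 ≡ 1 (mod 2).
  s_4 = 0 + 0 + 0 + 1 + 1 + 0 + 0 + 0 = 2 ≡ 0 (mod 2).
s = (1, 0, 1, 0)^T — this equals column 10 of H (binary 1010), so error is at position 10.
Correct: flip bit 10 of r = 000001101001010 to get c = 000001101101010.


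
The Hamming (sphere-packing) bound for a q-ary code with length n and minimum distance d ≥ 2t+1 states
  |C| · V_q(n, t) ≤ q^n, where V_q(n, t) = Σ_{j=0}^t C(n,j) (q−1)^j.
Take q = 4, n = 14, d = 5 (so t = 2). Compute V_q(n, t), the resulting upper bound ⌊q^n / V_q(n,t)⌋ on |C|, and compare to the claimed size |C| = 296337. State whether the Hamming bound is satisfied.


V_q(n, t) = 862, q^n = 268435456, Hamming bound = 311410, |C| = 296337 ≤ bound (satisfied).

Step 1: Compute V_q(n, t) = Σ_{j=0}^2 C(n, j) (q−1)^j.
  j = 0: C(14,0)·(3)^0 = 1·1 = 1.
  j = 1: C(14,1)·(3)^1 = 14·3 = 42.
  j = 2: C(14,2)·(3)^2 = 91·9 = 819.
  V_q(n, t) = 1 + 42 + 819 = 862.
Step 2: q^n = 4^14 = 268435456.
Step 3: Hamming bound ⌊q^n / V_q(n,t)⌋ = ⌊268435456/862⌋ = 311410.
Step 4: Compare |C| = 296337 to 311410: satisfied.
The claimed |C| lies below the Hamming bound.


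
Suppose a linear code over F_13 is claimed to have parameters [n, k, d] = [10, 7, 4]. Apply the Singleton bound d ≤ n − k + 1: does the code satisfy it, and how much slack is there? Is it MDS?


Singleton RHS = n − k + 1 = 4, slack = 0, bound satisfied, MDS.

Singleton bound: d ≤ n − k + 1.
Here n = 10, k = 7, so n − k + 1 = 4.
Given d = 4, check d ≤ 4: YES.
Slack = (n − k + 1) − d = 0.
The code is MDS (slack = 0).
Description: the claimed parameters are [10, 7, 4]_13; such a code would be MDS (meets Singleton bound).


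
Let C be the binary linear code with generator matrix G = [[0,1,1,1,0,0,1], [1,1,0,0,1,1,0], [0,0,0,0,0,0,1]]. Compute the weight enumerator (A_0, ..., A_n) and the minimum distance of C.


Weight distribution: A_0 = 1, A_1 = 1, A_3 = 1, A_4 = 2, A_5 = 2, A_6 = 1. Minimum distance d = 1.

Enumerate all 2^3 = 8 messages m ∈ F_2^3.
For each, compute codeword c = mG in F_2^7, then tally its weight.
  m = 000 → c = 0000000, weight = 0.
  m = 100 → c = 0111001, weight = 4.
  m = 010 → c = 1100110, weight = 4.
  m = 110 → c = 1011111, weight = 6.
  m = 001 → c = 0000001, weight = 1.
  m = 101 → c = 0111000, weight = 3.
  m = 011 → c = 1100111, weight = 5.
  m = 111 → c = 1011110, weight = 5.
Tally weights:
  weight 0: 1 codewords.
  weight 1: 1 codewords.
  weight 3: 1 codewords.
  weight 4: 2 codewords.
  weight 5: 2 codewords.
  weight 6: 1 codewords.
Minimum distance d = smallest w > 0 with A_w > 0 = 1.
Sanity: Σ A_w = 8 = 2^3 = 8 ✓.


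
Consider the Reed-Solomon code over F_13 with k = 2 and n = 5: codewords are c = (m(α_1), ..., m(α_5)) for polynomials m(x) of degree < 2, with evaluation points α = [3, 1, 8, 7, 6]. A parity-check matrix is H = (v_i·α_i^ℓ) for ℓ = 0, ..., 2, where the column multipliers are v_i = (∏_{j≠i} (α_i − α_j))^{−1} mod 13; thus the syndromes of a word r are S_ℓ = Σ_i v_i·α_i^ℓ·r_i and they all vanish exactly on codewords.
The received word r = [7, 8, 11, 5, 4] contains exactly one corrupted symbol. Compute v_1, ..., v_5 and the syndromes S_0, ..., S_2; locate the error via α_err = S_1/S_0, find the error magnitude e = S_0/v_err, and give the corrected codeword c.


S = (11, 1, 6), error at position 5, error magnitude e = 5, c = [7, 8, 11, 5, 12].

Step 1: column multipliers v_i = (∏_{j≠i}(α_i − α_j))^{−1} mod 13.
  i = 1 (α = 3): (3−1)(3−8)(3−7)(3−6) = 2·(−5)·(−4)·(−3) = −120 ≡ 10, so v_1 = 10^{−1} = 4 (mod 13).
  i = 2 (α = 1): (1−3)(1−8)(1−7)(1−6) = (−2)·(−7)·(−6)·(−5) = 420 ≡ 4, so v_2 = 4^{−1} = 10 (mod 13).
  i = 3 (α = 8): (8−3)(8−1)(8−7)(8−6) = 5·7·1·2 = 70 ≡ 5, so v_3 = 5^{−1} = 8 (mod 13).
  i = 4 (α = 7): (7−3)(7−1)(7−8)(7−6) = 4·6·(−1)·1 = −24 ≡ 2, so v_4 = 2^{−1} = 7 (mod 13).
  i = 5 (α = 6): (6−3)(6−1)(6−8)(6−7) = 3·5·(−2)·(−1) = 30 ≡ 4, so v_5 = 4^{−1} = 10 (mod 13).
  v = [4, 10, 8, 7, 10].
Step 2: syndromes of r = [7, 8, 11, 5, 4] (all sums mod 13).
  S_0 = Σ v_i r_i = 4·7 + 10·8 + 8·11 + 7·5 + 10·4 = 271 ≡ 11.
  S_1 = Σ v_i α_i r_i = 4·3·7 + 10·1·8 + 8·8·11 + 7·7·5 + 10·6·4 = 1353 ≡ 1.
  α_i^2 mod 13 = [9, 1, 12, 10, 10].
  S_2 = Σ v_i α_i^2 r_i = 4·9·7 + 10·1·8 + 8·12·11 + 7·10·5 + 10·10·4 = 2138 ≡ 6.
  S = (11, 1, 6) ≠ 0, so r is not a codeword (an error is present).
Step 3: locate the error. For a single error e at position i, S_ℓ = v_i·e·α_i^ℓ, so α_err = S_1/S_0.
  S_0^{−1} = 11^{−1} = 6 (mod 13), so α_err = 1·6 = 6 ≡ 6 = α_5. Error position i = 5.
  Consistency check: S_2/S_1 = 6·1 = 6 ≡ 6 = α_err ✓ (single-error assumption holds).
Step 4: error magnitude e = S_0/v_5 = S_0·∏_{j≠5}(α_5 − α_j) = 11·4 = 44 ≡ 5 (mod 13).
Step 5: correct position 5: c_5 = r_5 − e = 4 − 5 ≡ 12 (mod 13). Hence c = [7, 8, 11, 5, 12].
  Check: interpolating c through the α_i gives m(x) = 2 + 6·x (degree < 2) with m(α_i) = c_i for every i, so c is indeed a codeword.


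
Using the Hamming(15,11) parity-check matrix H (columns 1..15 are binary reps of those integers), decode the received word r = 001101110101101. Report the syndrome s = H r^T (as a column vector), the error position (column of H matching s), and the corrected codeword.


s = (1, 0, 1, 0)^T, error position = 10, corrected codeword c = 001101110001101

Compute s = H r^T mod 2 one row at a time:
  s_1 = 1 + 0 + 1 + 0 + 1 + 1 + 0 + 1 = 5 ≡ 1 (mod 2).
  s_2 = 1 + 0 + 1 + 1 + 1 + 1 + 0 + 1 = 6 ≡ 0 (mod 2).
  s_3 = 0 + 1 + 1 + 1 + 1 + 0 + 0 + 1 = 5 ≡ 1 (mod 2).
  s_4 = 0 + 1 + 0 + 1 + 0 + 0 + 1 + 1 = 4 ≡ 0 (mod 2).
s = (1, 0, 1, 0)^T — this equals column 10 of H (binary 1010), so error is at position 10.
Correct: flip bit 10 of r = 001101110101101 to get c = 001101110001101.


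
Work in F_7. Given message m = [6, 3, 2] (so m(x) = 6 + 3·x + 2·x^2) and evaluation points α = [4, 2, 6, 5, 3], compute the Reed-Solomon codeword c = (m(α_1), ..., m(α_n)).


c = [1, 6, 5, 1, 5]

Message polynomial: m(x) = 6 + 3·x + 2·x^2 (mod 7).
For each evaluation point α_i, compute m(α_i) mod 7:
  α_1 = 4: Horner steps 2 → 4 → 1, so m(4) = 1.
  α_2 = 2: Horner steps 2 → 0 → 6, so m(2) = 6.
  α_3 = 6: Horner steps 2 → 1 → 5, so m(6) = 5.
  α_4 = 5: Horner steps 2 → 6 → 1, so m(5) = 1.
  α_5 = 3: Horner steps 2 → 2 → 5, so m(3) = 5.
Codeword c = [1, 6, 5, 1, 5] ∈ F_7^5.


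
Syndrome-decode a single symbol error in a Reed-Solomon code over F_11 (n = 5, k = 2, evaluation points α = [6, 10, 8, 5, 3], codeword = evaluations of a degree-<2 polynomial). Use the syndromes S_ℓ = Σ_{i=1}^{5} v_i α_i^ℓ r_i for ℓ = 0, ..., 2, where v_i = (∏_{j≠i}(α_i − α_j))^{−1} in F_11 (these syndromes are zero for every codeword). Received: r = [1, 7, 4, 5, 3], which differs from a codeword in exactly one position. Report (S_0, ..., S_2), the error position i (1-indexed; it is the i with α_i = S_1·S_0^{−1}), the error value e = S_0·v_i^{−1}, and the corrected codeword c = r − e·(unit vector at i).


S = (1, 3, 9), error at position 5, error magnitude e = 1, c = [1, 7, 4, 5, 2].

Step 1: column multipliers v_i = (∏_{j≠i}(α_i − α_j))^{−1} mod 11.
  i = 1 (α = 6): (6−10)(6−8)(6−5)(6−3) = (−4)·(−2)·1·3 = 24 ≡ 2, so v_1 = 2^{−1} = 6 (mod 11).
  i = 2 (α = 10): (10−6)(10−8)(10−5)(10−3) = 4·2·5·7 = 280 ≡ 5, so v_2 = 5^{−1} = 9 (mod 11).
  i = 3 (α = 8): (8−6)(8−10)(8−5)(8−3) = 2·(−2)·3·5 = −60 ≡ 6, so v_3 = 6^{−1} = 2 (mod 11).
  i = 4 (α = 5): (5−6)(5−10)(5−8)(5−3) = (−1)·(−5)·(−3)·2 = −30 ≡ 3, so v_4 = 3^{−1} = 4 (mod 11).
  i = 5 (α = 3): (3−6)(3−10)(3−8)(3−5) = (−3)·(−7)·(−5)·(−2) = 210 ≡ 1, so v_5 = 1^{−1} = 1 (mod 11).
  v = [6, 9, 2, 4, 1].
Step 2: syndromes of r = [1, 7, 4, 5, 3] (all sums mod 11).
  S_0 = Σ v_i r_i = 6·1 + 9·7 + 2·4 + 4·5 + 1·3 = 100 ≡ 1.
  S_1 = Σ v_i α_i r_i = 6·6·1 + 9·10·7 + 2·8·4 + 4·5·5 + 1·3·3 = 839 ≡ 3.
  α_i^2 mod 11 = [3, 1, 9, 3, 9].
  S_2 = Σ v_i α_i^2 r_i = 6·3·1 + 9·1·7 + 2·9·4 + 4·3·5 + 1·9·3 = 240 ≡ 9.
  S = (1, 3, 9) ≠ 0, so r is not a codeword (an error is present).
Step 3: locate the error. For a single error e at position i, S_ℓ = v_i·e·α_i^ℓ, so α_err = S_1/S_0.
  S_0^{−1} = 1^{−1} = 1 (mod 11), so α_err = 3·1 = 3 ≡ 3 = α_5. Error position i = 5.
  Consistency check: S_2/S_1 = 9·4 = 36 ≡ 3 = α_err ✓ (single-error assumption holds).
Step 4: error magnitude e = S_0/v_5 = S_0·∏_{j≠5}(α_5 − α_j) = 1·1 = 1 ≡ 1 (mod 11).
Step 5: correct position 5: c_5 = r_5 − e = 3 − 1 ≡ 2 (mod 11). Hence c = [1, 7, 4, 5, 2].
  Check: interpolating c through the α_i gives m(x) = 3 + 7·x (degree < 2) with m(α_i) = c_i for every i, so c is indeed a codeword.


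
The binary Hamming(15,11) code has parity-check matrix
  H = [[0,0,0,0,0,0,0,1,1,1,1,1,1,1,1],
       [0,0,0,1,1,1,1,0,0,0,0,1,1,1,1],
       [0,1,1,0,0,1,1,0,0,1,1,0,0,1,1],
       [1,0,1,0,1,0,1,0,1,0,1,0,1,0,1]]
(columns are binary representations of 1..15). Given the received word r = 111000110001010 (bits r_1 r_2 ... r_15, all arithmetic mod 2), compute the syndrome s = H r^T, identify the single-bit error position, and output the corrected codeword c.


s = (1, 1, 0, 1)^T, error position = 13, corrected codeword c = 111000110001110

Compute s = H r^T mod 2 one row at a time:
  s_1 = 1 + 0 + 0 + 0 + 1 + 0 + 1 + 0 = 3 ≡ 1 (mod 2).
  s_2 = 0 + 0 + 0 + 1 + 1 + 0 + 1 + 0 = 3 ≡ 1 (mod 2).
  s_3 = 1 + 1 + 0 + 1 + 0 + 0 + 1 + 0 = 4 ≡ 0 (mod 2).
  s_4 = 1 + 1 + 0 + 1 + 0 + 0 + 0 + 0 = 3 ≡ 1 (mod 2).
s = (1, 1, 0, 1)^T — this equals column 13 of H (binary 1101), so error is at position 13.
Correct: flip bit 13 of r = 111000110001010 to get c = 111000110001110.


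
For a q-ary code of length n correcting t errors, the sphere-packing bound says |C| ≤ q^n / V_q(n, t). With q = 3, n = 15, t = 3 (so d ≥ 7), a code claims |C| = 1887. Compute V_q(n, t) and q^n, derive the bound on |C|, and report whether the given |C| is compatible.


V_q(n, t) = 4091, q^n = 14348907, Hamming bound = 3507, |C| = 1887 ≤ bound (satisfied).

Step 1: Compute V_q(n, t) = Σ_{j=0}^3 C(n, j) (q−1)^j.
  j = 0: C(15,0)·(2)^0 = 1·1 = 1.
  j = 1: C(15,1)·(2)^1 = 15·2 = 30.
  j = 2: C(15,2)·(2)^2 = 105·4 = 420.
  j = 3: C(15,3)·(2)^3 = 455·8 = 3640.
  V_q(n, t) = 1 + 30 + 420 + 3640 = 4091.
Step 2: q^n = 3^15 = 14348907.
Step 3: Hamming bound ⌊q^n / V_q(n,t)⌋ = ⌊14348907/4091⌋ = 3507.
Step 4: Compare |C| = 1887 to 3507: satisfied.
The claimed |C| lies below the Hamming bound.


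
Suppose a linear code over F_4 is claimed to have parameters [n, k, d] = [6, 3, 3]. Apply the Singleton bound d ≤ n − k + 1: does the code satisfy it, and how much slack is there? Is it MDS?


Singleton RHS = n − k + 1 = 4, slack = 1, bound satisfied, not MDS.

Singleton bound: d ≤ n − k + 1.
Here n = 6, k = 3, so n − k + 1 = 4.
Given d = 3, check d ≤ 4: YES.
Slack = (n − k + 1) − d = 1.
The code is NOT MDS (slack = 1 > 0).
Description: the claimed parameters are [6, 3, 3]_4; such a code would be non-MDS.


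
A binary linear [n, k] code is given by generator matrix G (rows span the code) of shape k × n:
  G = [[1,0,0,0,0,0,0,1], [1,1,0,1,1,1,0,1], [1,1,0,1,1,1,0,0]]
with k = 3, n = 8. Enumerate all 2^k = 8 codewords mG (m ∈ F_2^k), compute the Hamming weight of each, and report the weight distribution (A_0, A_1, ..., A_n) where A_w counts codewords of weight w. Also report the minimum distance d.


Weight distribution: A_0 = 1, A_1 = 2, A_2 = 1, A_4 = 1, A_5 = 2, A_6 = 1. Minimum distance d = 1.

Enumerate all 2^3 = 8 messages m ∈ F_2^3.
For each, compute codeword c = mG in F_2^8, then tally its weight.
  m = 000 → c = 00000000, weight = 0.
  m = 100 → c = 10000001, weight = 2.
  m = 010 → c = 11011101, weight = 6.
  m = 110 → c = 01011100, weight = 4.
  m = 001 → c = 11011100, weight = 5.
  m = 101 → c = 01011101, weight = 5.
  m = 011 → c = 00000001, weight = 1.
  m = 111 → c = 10000000, weight = 1.
Tally weights:
  weight 0: 1 codewords.
  weight 1: 2 codewords.
  weight 2: 1 codewords.
  weight 4: 1 codewords.
  weight 5: 2 codewords.
  weight 6: 1 codewords.
Minimum distance d = smallest w > 0 with A_w > 0 = 1.
Sanity: Σ A_w = 8 = 2^3 = 8 ✓.


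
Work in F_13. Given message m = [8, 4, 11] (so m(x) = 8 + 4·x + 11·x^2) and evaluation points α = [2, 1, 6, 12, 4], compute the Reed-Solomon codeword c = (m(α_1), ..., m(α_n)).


c = [8, 10, 12, 2, 5]

Message polynomial: m(x) = 8 + 4·x + 11·x^2 (mod 13).
For each evaluation point α_i, compute m(α_i) mod 13:
  α_1 = 2: Horner steps 11 → 0 → 8, so m(2) = 8.
  α_2 = 1: Horner steps 11 → 2 → 10, so m(1) = 10.
  α_3 = 6: Horner steps 11 → 5 → 12, so m(6) = 12.
  α_4 = 12: Horner steps 11 → 6 → 2, so m(12) = 2.
  α_5 = 4: Horner steps 11 → 9 → 5, so m(4) = 5.
Codeword c = [8, 10, 12, 2, 5] ∈ F_13^5.


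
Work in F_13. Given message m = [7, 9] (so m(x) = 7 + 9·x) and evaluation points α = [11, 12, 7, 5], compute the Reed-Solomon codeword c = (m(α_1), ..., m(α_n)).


c = [2, 11, 5, 0]

Message polynomial: m(x) = 7 + 9·x (mod 13).
For each evaluation point α_i, compute m(α_i) mod 13:
  α_1 = 11: Horner steps 9 → 2, so m(11) = 2.
  α_2 = 12: Horner steps 9 → 11, so m(12) = 11.
  α_3 = 7: Horner steps 9 → 5, so m(7) = 5.
  α_4 = 5: Horner steps 9 → 0, so m(5) = 0.
Codeword c = [2, 11, 5, 0] ∈ F_13^4.


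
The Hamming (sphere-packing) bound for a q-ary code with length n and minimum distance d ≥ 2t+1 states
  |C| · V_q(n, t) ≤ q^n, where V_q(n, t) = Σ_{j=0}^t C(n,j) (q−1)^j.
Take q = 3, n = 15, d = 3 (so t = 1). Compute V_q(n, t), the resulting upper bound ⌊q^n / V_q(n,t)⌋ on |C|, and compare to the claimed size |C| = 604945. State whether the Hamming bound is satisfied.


V_q(n, t) = 31, q^n = 14348907, Hamming bound = 462867, |C| = 604945 > bound (violated).

Step 1: Compute V_q(n, t) = Σ_{j=0}^1 C(n, j) (q−1)^j.
  j = 0: C(15,0)·(2)^0 = 1·1 = 1.
  j = 1: C(15,1)·(2)^1 = 15·2 = 30.
  V_q(n, t) = 1 + 30 = 31.
Step 2: q^n = 3^15 = 14348907.
Step 3: Hamming bound ⌊q^n / V_q(n,t)⌋ = ⌊14348907/31⌋ = 462867.
Step 4: Compare |C| = 604945 to 462867: violated.
The claimed |C| lies above the Hamming bound, so no 3-ary code of length 15 with d ≥ 3 can have 604945 codewords.


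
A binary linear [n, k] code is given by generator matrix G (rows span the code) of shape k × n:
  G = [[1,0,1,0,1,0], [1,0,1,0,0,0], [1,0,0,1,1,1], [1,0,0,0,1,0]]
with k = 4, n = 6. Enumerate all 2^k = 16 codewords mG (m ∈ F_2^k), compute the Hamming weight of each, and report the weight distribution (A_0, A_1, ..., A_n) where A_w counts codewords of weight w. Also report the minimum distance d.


Weight distribution: A_0 = 1, A_1 = 3, A_2 = 4, A_3 = 4, A_4 = 3, A_5 = 1. Minimum distance d = 1.

Enumerate all 2^4 = 16 messages m ∈ F_2^4.
For each, compute codeword c = mG in F_2^6, then tally its weight.
  m = 0000 → c = 000000, weight = 0.
  m = 1000 → c = 101010, weight = 3.
  m = 0100 → c = 101000, weight = 2.
  m = 1100 → c = 000010, weight = 1.
  m = 0010 → c = 100111, weight = 4.
  m = 1010 → c = 001101, weight = 3.
  m = 0110 → c = 001111, weight = 4.
  m = 1110 → c = 100101, weight = 3.
  m = 0001 → c = 100010, weight = 2.
  m = 1001 → c = 001000, weight = 1.
  m = 0101 → c = 001010, weight = 2.
  m = 1101 → c = 100000, weight = 1.
  m = 0011 → c = 000101, weight = 2.
  m = 1011 → c = 101111, weight = 5.
  m = 0111 → c = 101101, weight = 4.
  m = 1111 → c = 000111, weight = 3.
Tally weights:
  weight 0: 1 codewords.
  weight 1: 3 codewords.
  weight 2: 4 codewords.
  weight 3: 4 codewords.
  weight 4: 3 codewords.
  weight 5: 1 codewords.
Minimum distance d = smallest w > 0 with A_w > 0 = 1.
Sanity: Σ A_w = 16 = 2^4 = 16 ✓.


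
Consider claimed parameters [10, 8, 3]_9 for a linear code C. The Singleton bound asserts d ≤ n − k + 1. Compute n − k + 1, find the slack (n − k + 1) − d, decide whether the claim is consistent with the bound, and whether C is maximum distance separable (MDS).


Singleton RHS = n − k + 1 = 3, slack = 0, bound satisfied, MDS.

Singleton bound: d ≤ n − k + 1.
Here n = 10, k = 8, so n − k + 1 = 3.
Given d = 3, check d ≤ 3: YES.
Slack = (n − k + 1) − d = 0.
The code is MDS (slack = 0).
Description: the claimed parameters are [10, 8, 3]_9; such a code would be MDS (meets Singleton bound).


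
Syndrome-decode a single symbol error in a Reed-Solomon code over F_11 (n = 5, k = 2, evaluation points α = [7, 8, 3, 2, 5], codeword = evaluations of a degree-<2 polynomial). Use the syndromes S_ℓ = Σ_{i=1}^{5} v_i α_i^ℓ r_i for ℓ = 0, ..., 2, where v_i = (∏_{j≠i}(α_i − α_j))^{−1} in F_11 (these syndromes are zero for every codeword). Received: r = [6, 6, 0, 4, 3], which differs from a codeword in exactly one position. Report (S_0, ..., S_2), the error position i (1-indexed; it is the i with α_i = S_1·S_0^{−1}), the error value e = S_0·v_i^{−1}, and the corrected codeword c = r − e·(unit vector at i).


S = (2, 5, 7), error at position 2, error magnitude e = 4, c = [6, 2, 0, 4, 3].

Step 1: column multipliers v_i = (∏_{j≠i}(α_i − α_j))^{−1} mod 11.
  i = 1 (α = 7): (7−8)(7−3)(7−2)(7−5) = (−1)·4·5·2 = −40 ≡ 4, so v_1 = 4^{−1} = 3 (mod 11).
  i = 2 (α = 8): (8−7)(8−3)(8−2)(8−5) = 1·5·6·3 = 90 ≡ 2, so v_2 = 2^{−1} = 6 (mod 11).
  i = 3 (α = 3): (3−7)(3−8)(3−2)(3−5) = (−4)·(−5)·1·(−2) = −40 ≡ 4, so v_3 = 4^{−1} = 3 (mod 11).
  i = 4 (α = 2): (2−7)(2−8)(2−3)(2−5) = (−5)·(−6)·(−1)·(−3) = 90 ≡ 2, so v_4 = 2^{−1} = 6 (mod 11).
  i = 5 (α = 5): (5−7)(5−8)(5−3)(5−2) = (−2)·(−3)·2·3 = 36 ≡ 3, so v_5 = 3^{−1} = 4 (mod 11).
  v = [3, 6, 3, 6, 4].
Step 2: syndromes of r = [6, 6, 0, 4, 3] (all sums mod 11).
  S_0 = Σ v_i r_i = 3·6 + 6·6 + 3·0 + 6·4 + 4·3 = 90 ≡ 2.
  S_1 = Σ v_i α_i r_i = 3·7·6 + 6·8·6 + 3·3·0 + 6·2·4 + 4·5·3 = 522 ≡ 5.
  α_i^2 mod 11 = [5, 9, 9, 4, 3].
  S_2 = Σ v_i α_i^2 r_i = 3·5·6 + 6·9·6 + 3·9·0 + 6·4·4 + 4·3·3 = 546 ≡ 7.
  S = (2, 5, 7) ≠ 0, so r is not a codeword (an error is present).
Step 3: locate the error. For a single error e at position i, S_ℓ = v_i·e·α_i^ℓ, so α_err = S_1/S_0.
  S_0^{−1} = 2^{−1} = 6 (mod 11), so α_err = 5·6 = 30 ≡ 8 = α_2. Error position i = 2.
  Consistency check: S_2/S_1 = 7·9 = 63 ≡ 8 = α_err ✓ (single-error assumption holds).
Step 4: error magnitude e = S_0/v_2 = S_0·∏_{j≠2}(α_2 − α_j) = 2·2 = 4 ≡ 4 (mod 11).
Step 5: correct position 2: c_2 = r_2 − e = 6 − 4 ≡ 2 (mod 11). Hence c = [6, 2, 0, 4, 3].
  Check: interpolating c through the α_i gives m(x) = 1 + 7·x (degree < 2) with m(α_i) = c_i for every i, so c is indeed a codeword.


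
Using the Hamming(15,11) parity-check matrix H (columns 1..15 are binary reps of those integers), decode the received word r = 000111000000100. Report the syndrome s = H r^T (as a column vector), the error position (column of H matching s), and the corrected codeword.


s = (1, 0, 1, 0)^T, error position = 10, corrected codeword c = 000111000100100

Compute s = H r^T mod 2 one row at a time:
  s_1 = 0 + 0 + 0 + 0 + 0 + 1 + 0 + 0 = 1 ≡ 1 (mod 2).
  s_2 = 1 + 1 + 1 + 0 + 0 + 1 + 0 + 0 = 4 ≡ 0 (mod 2).
  s_3 = 0 + 0 + 1 + 0 + 0 + 0 + 0 + 0 = 1 ≡ 1 (mod 2).
  s_4 = 0 + 0 + 1 + 0 + 0 + 0 + 1 + 0 = 2 ≡ 0 (mod 2).
s = (1, 0, 1, 0)^T — this equals column 10 of H (binary 1010), so error is at position 10.
Correct: flip bit 10 of r = 000111000000100 to get c = 000111000100100.


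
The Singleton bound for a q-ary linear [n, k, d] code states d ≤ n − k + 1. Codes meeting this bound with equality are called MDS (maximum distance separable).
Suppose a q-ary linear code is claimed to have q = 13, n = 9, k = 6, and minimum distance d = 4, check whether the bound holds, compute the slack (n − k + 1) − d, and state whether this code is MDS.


Singleton RHS = n − k + 1 = 4, slack = 0, bound satisfied, MDS.

Singleton bound: d ≤ n − k + 1.
Here n = 9, k = 6, so n − k + 1 = 4.
Given d = 4, check d ≤ 4: YES.
Slack = (n − k + 1) − d = 0.
The code is MDS (slack = 0).
Description: the claimed parameters are [9, 6, 4]_13; such a code would be MDS (meets Singleton bound).


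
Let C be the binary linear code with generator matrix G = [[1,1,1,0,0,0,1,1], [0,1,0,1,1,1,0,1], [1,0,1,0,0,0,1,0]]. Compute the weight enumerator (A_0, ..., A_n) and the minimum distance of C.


Weight distribution: A_0 = 1, A_2 = 1, A_3 = 2, A_5 = 2, A_6 = 1, A_8 = 1. Minimum distance d = 2.

Enumerate all 2^3 = 8 messages m ∈ F_2^3.
For each, compute codeword c = mG in F_2^8, then tally its weight.
  m = 000 → c = 00000000, weight = 0.
  m = 100 → c = 11100011, weight = 5.
  m = 010 → c = 01011101, weight = 5.
  m = 110 → c = 10111110, weight = 6.
  m = 001 → c = 10100010, weight = 3.
  m = 101 → c = 01000001, weight = 2.
  m = 011 → c = 11111111, weight = 8.
  m = 111 → c = 00011100, weight = 3.
Tally weights:
  weight 0: 1 codewords.
  weight 2: 1 codewords.
  weight 3: 2 codewords.
  weight 5: 2 codewords.
  weight 6: 1 codewords.
  weight 8: 1 codewords.
Minimum distance d = smallest w > 0 with A_w > 0 = 2.
Sanity: Σ A_w = 8 = 2^3 = 8 ✓.


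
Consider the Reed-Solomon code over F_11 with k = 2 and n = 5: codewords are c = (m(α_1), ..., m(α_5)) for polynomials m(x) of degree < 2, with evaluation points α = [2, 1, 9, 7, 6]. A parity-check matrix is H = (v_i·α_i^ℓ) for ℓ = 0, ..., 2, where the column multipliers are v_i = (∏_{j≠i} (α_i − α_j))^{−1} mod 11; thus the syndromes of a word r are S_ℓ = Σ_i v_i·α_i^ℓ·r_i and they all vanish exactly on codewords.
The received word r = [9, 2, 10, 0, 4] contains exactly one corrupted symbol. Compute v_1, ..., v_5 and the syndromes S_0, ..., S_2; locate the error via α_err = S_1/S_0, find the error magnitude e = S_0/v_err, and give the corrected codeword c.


S = (3, 5, 1), error at position 3, error magnitude e = 7, c = [9, 2, 3, 0, 4].

Step 1: column multipliers v_i = (∏_{j≠i}(α_i − α_j))^{−1} mod 11.
  i = 1 (α = 2): (2−1)(2−9)(2−7)(2−6) = 1·(−7)·(−5)·(−4) = −140 ≡ 3, so v_1 = 3^{−1} = 4 (mod 11).
  i = 2 (α = 1): (1−2)(1−9)(1−7)(1−6) = (−1)·(−8)·(−6)·(−5) = 240 ≡ 9, so v_2 = 9^{−1} = 5 (mod 11).
  i = 3 (α = 9): (9−2)(9−1)(9−7)(9−6) = 7·8·2·3 = 336 ≡ 6, so v_3 = 6^{−1} = 2 (mod 11).
  i = 4 (α = 7): (7−2)(7−1)(7−9)(7−6) = 5·6·(−2)·1 = −60 ≡ 6, so v_4 = 6^{−1} = 2 (mod 11).
  i = 5 (α = 6): (6−2)(6−1)(6−9)(6−7) = 4·5·(−3)·(−1) = 60 ≡ 5, so v_5 = 5^{−1} = 9 (mod 11).
  v = [4, 5, 2, 2, 9].
Step 2: syndromes of r = [9, 2, 10, 0, 4] (all sums mod 11).
  S_0 = Σ v_i r_i = 4·9 + 5·2 + 2·10 + 2·0 + 9·4 = 102 ≡ 3.
  S_1 = Σ v_i α_i r_i = 4·2·9 + 5·1·2 + 2·9·10 + 2·7·0 + 9·6·4 = 478 ≡ 5.
  α_i^2 mod 11 = [4, 1, 4, 5, 3].
  S_2 = Σ v_i α_i^2 r_i = 4·4·9 + 5·1·2 + 2·4·10 + 2·5·0 + 9·3·4 = 342 ≡ 1.
  S = (3, 5, 1) ≠ 0, so r is not a codeword (an error is present).
Step 3: locate the error. For a single error e at position i, S_ℓ = v_i·e·α_i^ℓ, so α_err = S_1/S_0.
  S_0^{−1} = 3^{−1} = 4 (mod 11), so α_err = 5·4 = 20 ≡ 9 = α_3. Error position i = 3.
  Consistency check: S_2/S_1 = 1·9 = 9 ≡ 9 = α_err ✓ (single-error assumption holds).
Step 4: error magnitude e = S_0/v_3 = S_0·∏_{j≠3}(α_3 − α_j) = 3·6 = 18 ≡ 7 (mod 11).
Step 5: correct position 3: c_3 = r_3 − e = 10 − 7 ≡ 3 (mod 11). Hence c = [9, 2, 3, 0, 4].
  Check: interpolating c through the α_i gives m(x) = 6 + 7·x (degree < 2) with m(α_i) = c_i for every i, so c is indeed a codeword.


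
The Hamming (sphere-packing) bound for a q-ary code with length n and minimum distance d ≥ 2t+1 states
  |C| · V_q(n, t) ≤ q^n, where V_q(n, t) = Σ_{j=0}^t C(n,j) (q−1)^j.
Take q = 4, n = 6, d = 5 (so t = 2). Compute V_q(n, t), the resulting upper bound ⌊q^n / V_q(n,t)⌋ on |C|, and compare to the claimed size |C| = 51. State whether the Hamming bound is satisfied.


V_q(n, t) = 154, q^n = 4096, Hamming bound = 26, |C| = 51 > bound (violated).

Step 1: Compute V_q(n, t) = Σ_{j=0}^2 C(n, j) (q−1)^j.
  j = 0: C(6,0)·(3)^0 = 1·1 = 1.
  j = 1: C(6,1)·(3)^1 = 6·3 = 18.
  j = 2: C(6,2)·(3)^2 = 15·9 = 135.
  V_q(n, t) = 1 + 18 + 135 = 154.
Step 2: q^n = 4^6 = 4096.
Step 3: Hamming bound ⌊q^n / V_q(n,t)⌋ = ⌊4096/154⌋ = 26.
Step 4: Compare |C| = 51 to 26: violated.
The claimed |C| lies above the Hamming bound, so no 4-ary code of length 6 with d ≥ 5 can have 51 codewords.


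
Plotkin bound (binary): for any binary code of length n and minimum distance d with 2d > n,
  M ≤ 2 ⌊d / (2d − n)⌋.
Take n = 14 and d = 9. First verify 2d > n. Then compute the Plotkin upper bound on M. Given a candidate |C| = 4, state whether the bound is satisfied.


Plotkin bound M ≤ 4; given |C| = 4 ≤ bound (satisfied).

Check applicability: 2d = 18, n = 14.
2d − n = 4 > 0, so Plotkin applies.
Compute d/(2d−n) = 9/4 ≈ 2.2500.
⌊d/(2d−n)⌋ = 2.
Plotkin bound: M ≤ 2·2 = 4.
Given |C| = 4, check: satisfied.
This |C| is at the Plotkin bound.


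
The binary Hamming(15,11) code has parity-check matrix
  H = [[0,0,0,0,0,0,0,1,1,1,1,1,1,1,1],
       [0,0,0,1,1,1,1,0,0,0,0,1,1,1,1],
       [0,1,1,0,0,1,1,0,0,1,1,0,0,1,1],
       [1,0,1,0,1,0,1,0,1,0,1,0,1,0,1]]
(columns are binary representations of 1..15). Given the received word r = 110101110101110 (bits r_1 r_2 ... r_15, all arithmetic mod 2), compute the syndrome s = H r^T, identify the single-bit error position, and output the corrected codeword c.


s = (1, 0, 1, 1)^T, error position = 11, corrected codeword c = 110101110111110

Compute s = H r^T mod 2 one row at a time:
  s_1 = 1 + 0 + 1 + 0 + 1 + 1 + 1 + 0 = 5 ≡ 1 (mod 2).
  s_2 = 1 + 0 + 1 + 1 + 1 + 1 + 1 + 0 = 6 ≡ 0 (mod 2).
  s_3 = 1 + 0 + 1 + 1 + 1 + 0 + 1 + 0 = 5 ≡ 1 (mod 2).
  s_4 = 1 + 0 + 0 + 1 + 0 + 0 + 1 + 0 = 3 ≡ 1 (mod 2).
s = (1, 0, 1, 1)^T — this equals column 11 of H (binary 1011), so error is at position 11.
Correct: flip bit 11 of r = 110101110101110 to get c = 110101110111110.


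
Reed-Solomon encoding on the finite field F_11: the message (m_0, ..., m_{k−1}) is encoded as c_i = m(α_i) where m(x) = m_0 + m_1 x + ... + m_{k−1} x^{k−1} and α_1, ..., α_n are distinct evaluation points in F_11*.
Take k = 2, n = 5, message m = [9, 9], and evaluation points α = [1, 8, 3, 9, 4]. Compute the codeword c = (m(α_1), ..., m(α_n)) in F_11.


c = [7, 4, 3, 2, 1]

Message polynomial: m(x) = 9 + 9·x (mod 11).
For each evaluation point α_i, compute m(α_i) mod 11:
  α_1 = 1: Horner steps 9 → 7, so m(1) = 7.
  α_2 = 8: Horner steps 9 → 4, so m(8) = 4.
  α_3 = 3: Horner steps 9 → 3, so m(3) = 3.
  α_4 = 9: Horner steps 9 → 2, so m(9) = 2.
  α_5 = 4: Horner steps 9 → 1, so m(4) = 1.
Codeword c = [7, 4, 3, 2, 1] ∈ F_11^5.


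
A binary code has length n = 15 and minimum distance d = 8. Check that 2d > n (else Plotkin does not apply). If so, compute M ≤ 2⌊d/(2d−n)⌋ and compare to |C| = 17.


Plotkin bound M ≤ 16; given |C| = 17 > bound (violated).

Check applicability: 2d = 16, n = 15.
2d − n = 1 > 0, so Plotkin applies.
Compute d/(2d−n) = 8/1 ≈ 8.0000.
⌊d/(2d−n)⌋ = 8.
Plotkin bound: M ≤ 2·8 = 16.
Given |C| = 17, check: VIOLATED.
This |C| is above the Plotkin bound, so no binary code with n = 15, d = 8 and 17 codewords exists.


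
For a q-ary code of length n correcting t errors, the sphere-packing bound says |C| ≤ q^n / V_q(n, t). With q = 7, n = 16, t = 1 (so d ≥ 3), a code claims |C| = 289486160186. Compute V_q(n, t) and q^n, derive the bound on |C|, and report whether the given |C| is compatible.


V_q(n, t) = 97, q^n = 33232930569601, Hamming bound = 342607531645, |C| = 289486160186 ≤ bound (satisfied).

Step 1: Compute V_q(n, t) = Σ_{j=0}^1 C(n, j) (q−1)^j.
  j = 0: C(16,0)·(6)^0 = 1·1 = 1.
  j = 1: C(16,1)·(6)^1 = 16·6 = 96.
  V_q(n, t) = 1 + 96 = 97.
Step 2: q^n = 7^16 = 33232930569601.
Step 3: Hamming bound ⌊q^n / V_q(n,t)⌋ = ⌊33232930569601/97⌋ = 342607531645.
Step 4: Compare |C| = 289486160186 to 342607531645: satisfied.
The claimed |C| lies below the Hamming bound.


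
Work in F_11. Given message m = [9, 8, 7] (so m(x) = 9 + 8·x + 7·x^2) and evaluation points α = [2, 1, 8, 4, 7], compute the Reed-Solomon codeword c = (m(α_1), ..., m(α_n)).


c = [9, 2, 4, 10, 1]

Message polynomial: m(x) = 9 + 8·x + 7·x^2 (mod 11).
For each evaluation point α_i, compute m(α_i) mod 11:
  α_1 = 2: Horner steps 7 → 0 → 9, so m(2) = 9.
  α_2 = 1: Horner steps 7 → 4 → 2, so m(1) = 2.
  α_3 = 8: Horner steps 7 → 9 → 4, so m(8) = 4.
  α_4 = 4: Horner steps 7 → 3 → 10, so m(4) = 10.
  α_5 = 7: Horner steps 7 → 2 → 1, so m(7) = 1.
Codeword c = [9, 2, 4, 10, 1] ∈ F_11^5.


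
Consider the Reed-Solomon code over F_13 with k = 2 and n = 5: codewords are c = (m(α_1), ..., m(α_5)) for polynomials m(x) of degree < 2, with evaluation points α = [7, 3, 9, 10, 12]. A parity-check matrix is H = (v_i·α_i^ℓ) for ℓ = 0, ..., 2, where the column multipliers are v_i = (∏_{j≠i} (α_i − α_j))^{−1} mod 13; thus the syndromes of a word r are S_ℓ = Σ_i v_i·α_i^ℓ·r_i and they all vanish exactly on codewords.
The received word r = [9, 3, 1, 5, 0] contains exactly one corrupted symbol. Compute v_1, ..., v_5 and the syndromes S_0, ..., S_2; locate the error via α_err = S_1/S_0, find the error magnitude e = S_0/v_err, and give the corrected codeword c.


S = (12, 6, 3), error at position 1, error magnitude e = 3, c = [6, 3, 1, 5, 0].

Step 1: column multipliers v_i = (∏_{j≠i}(α_i − α_j))^{−1} mod 13.
  i = 1 (α = 7): (7−3)(7−9)(7−10)(7−12) = 4·(−2)·(−3)·(−5) = −120 ≡ 10, so v_1 = 10^{−1} = 4 (mod 13).
  i = 2 (α = 3): (3−7)(3−9)(3−10)(3−12) = (−4)·(−6)·(−7)·(−9) = 1512 ≡ 4, so v_2 = 4^{−1} = 10 (mod 13).
  i = 3 (α = 9): (9−7)(9−3)(9−10)(9−12) = 2·6·(−1)·(−3) = 36 ≡ 10, so v_3 = 10^{−1} = 4 (mod 13).
  i = 4 (α = 10): (10−7)(10−3)(10−9)(10−12) = 3·7·1·(−2) = −42 ≡ 10, so v_4 = 10^{−1} = 4 (mod 13).
  i = 5 (α = 12): (12−7)(12−3)(12−9)(12−10) = 5·9·3·2 = 270 ≡ 10, so v_5 = 10^{−1} = 4 (mod 13).
  v = [4, 10, 4, 4, 4].
Step 2: syndromes of r = [9, 3, 1, 5, 0] (all sums mod 13).
  S_0 = Σ v_i r_i = 4·9 + 10·3 + 4·1 + 4·5 + 4·0 = 90 ≡ 12.
  S_1 = Σ v_i α_i r_i = 4·7·9 + 10·3·3 + 4·9·1 + 4·10·5 + 4·12·0 = 578 ≡ 6.
  α_i^2 mod 13 = [10, 9, 3, 9, 1].
  S_2 = Σ v_i α_i^2 r_i = 4·10·9 + 10·9·3 + 4·3·1 + 4·9·5 + 4·1·0 = 822 ≡ 3.
  S = (12, 6, 3) ≠ 0, so r is not a codeword (an error is present).
Step 3: locate the error. For a single error e at position i, S_ℓ = v_i·e·α_i^ℓ, so α_err = S_1/S_0.
  S_0^{−1} = 12^{−1} = 12 (mod 13), so α_err = 6·12 = 72 ≡ 7 = α_1. Error position i = 1.
  Consistency check: S_2/S_1 = 3·11 = 33 ≡ 7 = α_err ✓ (single-error assumption holds).
Step 4: error magnitude e = S_0/v_1 = S_0·∏_{j≠1}(α_1 − α_j) = 12·10 = 120 ≡ 3 (mod 13).
Step 5: correct position 1: c_1 = r_1 − e = 9 − 3 ≡ 6 (mod 13). Hence c = [6, 3, 1, 5, 0].
  Check: interpolating c through the α_i gives m(x) = 4 + 4·x (degree < 2) with m(α_i) = c_i for every i, so c is indeed a codeword.


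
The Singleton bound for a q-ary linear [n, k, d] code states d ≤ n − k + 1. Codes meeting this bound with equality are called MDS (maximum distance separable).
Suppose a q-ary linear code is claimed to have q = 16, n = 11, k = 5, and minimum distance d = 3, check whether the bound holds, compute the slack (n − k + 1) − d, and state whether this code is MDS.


Singleton RHS = n − k + 1 = 7, slack = 4, bound satisfied, not MDS.

Singleton bound: d ≤ n − k + 1.
Here n = 11, k = 5, so n − k + 1 = 7.
Given d = 3, check d ≤ 7: YES.
Slack = (n − k + 1) − d = 4.
The code is NOT MDS (slack = 4 > 0).
Description: the claimed parameters are [11, 5, 3]_16; such a code would be non-MDS.


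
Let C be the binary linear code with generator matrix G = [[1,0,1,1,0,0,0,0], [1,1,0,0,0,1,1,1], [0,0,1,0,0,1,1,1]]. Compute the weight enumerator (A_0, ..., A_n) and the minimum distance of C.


Weight distribution: A_0 = 1, A_2 = 1, A_3 = 2, A_4 = 1, A_5 = 2, A_6 = 1. Minimum distance d = 2.

Enumerate all 2^3 = 8 messages m ∈ F_2^3.
For each, compute codeword c = mG in F_2^8, then tally its weight.
  m = 000 → c = 00000000, weight = 0.
  m = 100 → c = 10110000, weight = 3.
  m = 010 → c = 11000111, weight = 5.
  m = 110 → c = 01110111, weight = 6.
  m = 001 → c = 00100111, weight = 4.
  m = 101 → c = 10010111, weight = 5.
  m = 011 → c = 11100000, weight = 3.
  m = 111 → c = 01010000, weight = 2.
Tally weights:
  weight 0: 1 codewords.
  weight 2: 1 codewords.
  weight 3: 2 codewords.
  weight 4: 1 codewords.
  weight 5: 2 codewords.
  weight 6: 1 codewords.
Minimum distance d = smallest w > 0 with A_w > 0 = 2.
Sanity: Σ A_w = 8 = 2^3 = 8 ✓.
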